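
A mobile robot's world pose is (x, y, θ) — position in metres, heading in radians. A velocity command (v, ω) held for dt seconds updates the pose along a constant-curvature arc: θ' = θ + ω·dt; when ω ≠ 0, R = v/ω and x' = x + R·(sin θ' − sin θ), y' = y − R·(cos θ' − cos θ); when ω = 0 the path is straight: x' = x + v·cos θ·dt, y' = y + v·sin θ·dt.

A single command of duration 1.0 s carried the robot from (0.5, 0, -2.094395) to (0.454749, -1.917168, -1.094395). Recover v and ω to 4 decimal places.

Δθ = -1.094395 − -2.094395 = 1.000000
ω = Δθ/dt = 1.000000/1.0 = 1.0000
R = −Δy/(cos θ' − cos θ) = 2.0000
v = R·ω = 2.0000·1.0000 = 2.0000

v = 2.0000, ω = 1.0000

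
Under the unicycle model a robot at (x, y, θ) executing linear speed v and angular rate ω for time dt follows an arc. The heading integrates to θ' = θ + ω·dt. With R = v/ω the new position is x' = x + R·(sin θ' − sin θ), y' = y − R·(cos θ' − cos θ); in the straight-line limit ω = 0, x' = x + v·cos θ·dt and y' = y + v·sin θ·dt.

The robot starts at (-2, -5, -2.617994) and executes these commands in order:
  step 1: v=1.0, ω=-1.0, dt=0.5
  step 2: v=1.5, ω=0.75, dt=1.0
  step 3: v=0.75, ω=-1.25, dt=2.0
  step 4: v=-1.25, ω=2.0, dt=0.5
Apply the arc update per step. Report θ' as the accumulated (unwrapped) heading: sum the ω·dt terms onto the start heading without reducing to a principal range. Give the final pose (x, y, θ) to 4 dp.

(-4.6363, -5.7442, -3.8680)

step 1: θ'=-3.1180 (R=-1.0000) → pose (-2.4764, -5.1337, -3.1180)
step 2: θ'=-2.3680 (R=2.0000) → pose (-3.8266, -5.7023, -2.3680)
step 3: θ'=-4.8680 (R=-0.6000) → pose (-4.8386, -5.1801, -4.8680)
step 4: θ'=-3.8680 (R=-0.6250) → pose (-4.6363, -5.7442, -3.8680)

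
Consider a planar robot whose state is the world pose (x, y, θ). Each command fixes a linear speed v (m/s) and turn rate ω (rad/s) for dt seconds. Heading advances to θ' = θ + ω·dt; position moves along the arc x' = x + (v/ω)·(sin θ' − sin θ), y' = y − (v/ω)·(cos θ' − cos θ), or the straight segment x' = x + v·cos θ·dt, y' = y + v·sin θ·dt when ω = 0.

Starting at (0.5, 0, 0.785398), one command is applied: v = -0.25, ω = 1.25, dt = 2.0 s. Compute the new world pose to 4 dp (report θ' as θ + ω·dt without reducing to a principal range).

(0.6701, -0.3394, 3.2854)

θ' = 0.7854 + 1.25·2.0 = 3.2854
R = v/ω = -0.25/1.25 = -0.2000
x' = 0.5 + -0.2000·(sin 3.2854 − sin 0.7854) = 0.6701
y' = 0 − -0.2000·(cos 3.2854 − cos 0.7854) = -0.3394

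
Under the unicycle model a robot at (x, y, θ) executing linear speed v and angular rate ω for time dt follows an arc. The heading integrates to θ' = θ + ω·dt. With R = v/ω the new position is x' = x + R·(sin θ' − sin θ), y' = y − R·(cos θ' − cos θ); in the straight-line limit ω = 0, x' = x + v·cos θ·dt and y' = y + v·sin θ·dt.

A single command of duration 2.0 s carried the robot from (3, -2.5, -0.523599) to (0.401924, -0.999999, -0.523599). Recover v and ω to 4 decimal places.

Δθ = -0.523599 − -0.523599 = 0.000000
ω = Δθ/dt = 0.000000/2.0 = 0.0000
ω = 0 → v = (Δx·cos θ + Δy·sin θ)/dt = -1.5000

v = -1.5000, ω = 0.0000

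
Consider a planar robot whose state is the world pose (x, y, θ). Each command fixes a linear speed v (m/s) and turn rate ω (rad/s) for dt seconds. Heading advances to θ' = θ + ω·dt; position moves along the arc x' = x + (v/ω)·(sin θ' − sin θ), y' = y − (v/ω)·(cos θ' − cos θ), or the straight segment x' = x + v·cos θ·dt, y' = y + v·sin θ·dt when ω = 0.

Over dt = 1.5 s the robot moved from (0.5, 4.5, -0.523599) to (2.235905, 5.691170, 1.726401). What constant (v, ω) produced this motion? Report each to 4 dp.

v = 1.7500, ω = 1.5000

Δθ = 1.726401 − -0.523599 = 2.250000
ω = Δθ/dt = 2.250000/1.5 = 1.5000
R = Δx/(sin θ' − sin θ) = 1.1667
v = R·ω = 1.1667·1.5000 = 1.7500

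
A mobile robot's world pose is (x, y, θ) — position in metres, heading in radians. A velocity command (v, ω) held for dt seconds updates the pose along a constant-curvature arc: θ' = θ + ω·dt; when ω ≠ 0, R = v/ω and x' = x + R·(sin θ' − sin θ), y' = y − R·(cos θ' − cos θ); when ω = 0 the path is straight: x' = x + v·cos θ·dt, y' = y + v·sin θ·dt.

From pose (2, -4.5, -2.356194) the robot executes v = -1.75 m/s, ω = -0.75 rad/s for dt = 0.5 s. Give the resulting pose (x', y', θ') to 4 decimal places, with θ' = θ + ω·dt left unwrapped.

θ' = -2.3562 + -0.75·0.5 = -2.7312
R = v/ω = -1.75/-0.75 = 2.3333
x' = 2 + 2.3333·(sin -2.7312 − sin -2.3562) = 2.7190
y' = -4.5 − 2.3333·(cos -2.7312 − cos -2.3562) = -4.0103

(2.7190, -4.0103, -2.7312)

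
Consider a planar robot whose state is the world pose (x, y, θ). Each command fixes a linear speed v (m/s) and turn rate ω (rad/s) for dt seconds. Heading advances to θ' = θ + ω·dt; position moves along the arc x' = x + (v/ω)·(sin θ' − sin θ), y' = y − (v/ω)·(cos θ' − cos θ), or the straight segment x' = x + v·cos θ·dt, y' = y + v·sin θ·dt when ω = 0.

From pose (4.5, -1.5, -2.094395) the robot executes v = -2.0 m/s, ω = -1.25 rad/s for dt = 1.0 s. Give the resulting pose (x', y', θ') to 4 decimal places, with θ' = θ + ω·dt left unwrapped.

θ' = -2.0944 + -1.25·1.0 = -3.3444
R = v/ω = -2.0/-1.25 = 1.6000
x' = 4.5 + 1.6000·(sin -3.3444 − sin -2.0944) = 6.2079
y' = -1.5 − 1.6000·(cos -3.3444 − cos -2.0944) = -0.7328

(6.2079, -0.7328, -3.3444)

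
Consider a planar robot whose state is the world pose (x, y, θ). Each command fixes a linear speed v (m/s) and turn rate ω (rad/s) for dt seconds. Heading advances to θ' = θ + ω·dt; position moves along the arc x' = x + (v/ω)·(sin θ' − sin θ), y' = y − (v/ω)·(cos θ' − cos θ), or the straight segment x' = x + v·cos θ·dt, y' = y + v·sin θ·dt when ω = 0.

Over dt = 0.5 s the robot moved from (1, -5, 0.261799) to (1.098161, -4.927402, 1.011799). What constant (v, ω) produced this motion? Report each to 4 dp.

Δθ = 1.011799 − 0.261799 = 0.750000
ω = Δθ/dt = 0.750000/0.5 = 1.5000
R = Δx/(sin θ' − sin θ) = 0.1667
v = R·ω = 0.1667·1.5000 = 0.2500

v = 0.2500, ω = 1.5000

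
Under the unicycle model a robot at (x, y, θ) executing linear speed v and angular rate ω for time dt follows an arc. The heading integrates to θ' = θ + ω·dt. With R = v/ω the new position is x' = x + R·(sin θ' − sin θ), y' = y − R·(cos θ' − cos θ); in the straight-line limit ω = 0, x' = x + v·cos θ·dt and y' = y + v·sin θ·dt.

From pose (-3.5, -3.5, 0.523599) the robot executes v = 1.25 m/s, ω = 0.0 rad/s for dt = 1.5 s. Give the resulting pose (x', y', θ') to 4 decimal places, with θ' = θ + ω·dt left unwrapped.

(-1.8762, -2.5625, 0.5236)

θ' = 0.5236 + 0.0·1.5 = 0.5236
ω = 0 → straight: x' = -3.5 + 1.25·cos(0.5236)·1.5 = -1.8762
y' = -3.5 + 1.25·sin(0.5236)·1.5 = -2.5625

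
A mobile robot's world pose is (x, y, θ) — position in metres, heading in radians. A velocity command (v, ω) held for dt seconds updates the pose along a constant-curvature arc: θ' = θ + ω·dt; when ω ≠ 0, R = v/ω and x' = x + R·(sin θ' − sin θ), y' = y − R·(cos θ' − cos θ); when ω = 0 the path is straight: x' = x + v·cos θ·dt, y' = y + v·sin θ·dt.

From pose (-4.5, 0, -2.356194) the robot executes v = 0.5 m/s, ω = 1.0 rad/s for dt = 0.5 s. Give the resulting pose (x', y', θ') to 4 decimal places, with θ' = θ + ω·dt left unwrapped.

(-4.6262, -0.2128, -1.8562)

θ' = -2.3562 + 1.0·0.5 = -1.8562
R = v/ω = 0.5/1.0 = 0.5000
x' = -4.5 + 0.5000·(sin -1.8562 − sin -2.3562) = -4.6262
y' = 0 − 0.5000·(cos -1.8562 − cos -2.3562) = -0.2128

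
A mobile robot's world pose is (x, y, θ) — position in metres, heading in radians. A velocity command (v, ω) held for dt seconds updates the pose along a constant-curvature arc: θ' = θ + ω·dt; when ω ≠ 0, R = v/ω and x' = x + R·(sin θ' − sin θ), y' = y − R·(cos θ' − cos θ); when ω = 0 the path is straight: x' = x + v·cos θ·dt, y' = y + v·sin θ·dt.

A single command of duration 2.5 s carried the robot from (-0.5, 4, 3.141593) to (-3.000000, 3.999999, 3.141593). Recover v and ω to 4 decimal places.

Δθ = 3.141593 − 3.141593 = 0.000000
ω = Δθ/dt = 0.000000/2.5 = 0.0000
ω = 0 → v = (Δx·cos θ + Δy·sin θ)/dt = 1.0000

v = 1.0000, ω = 0.0000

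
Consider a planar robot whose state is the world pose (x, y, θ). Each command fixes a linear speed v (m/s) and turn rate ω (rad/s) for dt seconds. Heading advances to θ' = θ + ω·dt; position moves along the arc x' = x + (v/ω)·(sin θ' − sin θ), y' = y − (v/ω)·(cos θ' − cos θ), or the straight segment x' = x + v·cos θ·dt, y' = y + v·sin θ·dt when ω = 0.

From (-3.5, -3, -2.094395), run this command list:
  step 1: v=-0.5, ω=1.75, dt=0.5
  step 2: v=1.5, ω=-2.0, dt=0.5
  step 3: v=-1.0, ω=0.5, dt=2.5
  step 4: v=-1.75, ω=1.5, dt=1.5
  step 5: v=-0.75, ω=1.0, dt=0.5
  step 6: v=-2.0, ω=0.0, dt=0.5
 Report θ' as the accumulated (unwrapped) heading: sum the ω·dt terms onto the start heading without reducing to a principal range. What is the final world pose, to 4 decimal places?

step 1: θ'=-1.2194 (R=-0.2857) → pose (-3.4792, -2.7588, -1.2194)
step 2: θ'=-2.2194 (R=-0.7500) → pose (-3.5857, -3.4700, -2.2194)
step 3: θ'=-0.9694 (R=-2.0000) → pose (-3.5304, -1.1303, -0.9694)
step 4: θ'=1.2806 (R=-1.1667) → pose (-5.6103, -1.4565, 1.2806)
step 5: θ'=1.7806 (R=-0.7500) → pose (-5.6252, -1.8274, 1.7806)
step 6: θ'=1.7806 (straight) → pose (-5.4169, -2.8054, 1.7806)

(-5.4169, -2.8054, 1.7806)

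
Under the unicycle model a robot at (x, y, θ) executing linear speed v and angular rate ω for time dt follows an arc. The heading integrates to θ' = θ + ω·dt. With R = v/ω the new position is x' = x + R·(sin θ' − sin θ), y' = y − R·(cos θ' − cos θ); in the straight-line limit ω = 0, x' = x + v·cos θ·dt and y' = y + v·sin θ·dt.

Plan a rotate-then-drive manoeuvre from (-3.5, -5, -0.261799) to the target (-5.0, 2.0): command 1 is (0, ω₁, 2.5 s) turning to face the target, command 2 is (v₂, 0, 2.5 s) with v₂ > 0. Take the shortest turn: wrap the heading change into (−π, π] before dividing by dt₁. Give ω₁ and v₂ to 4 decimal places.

ω₁ = 0.8175, v₂ = 2.8636

heading to target = atan2(2−-5, -5−-3.5) = 1.7819
Δθ = wrap(1.7819 − -0.2618) = 2.0437; ω₁ = Δθ/dt₁ = 0.8175
distance = √((-5−-3.5)² + (2−-5)²) = 7.1589; v₂ = distance/dt₂ = 2.8636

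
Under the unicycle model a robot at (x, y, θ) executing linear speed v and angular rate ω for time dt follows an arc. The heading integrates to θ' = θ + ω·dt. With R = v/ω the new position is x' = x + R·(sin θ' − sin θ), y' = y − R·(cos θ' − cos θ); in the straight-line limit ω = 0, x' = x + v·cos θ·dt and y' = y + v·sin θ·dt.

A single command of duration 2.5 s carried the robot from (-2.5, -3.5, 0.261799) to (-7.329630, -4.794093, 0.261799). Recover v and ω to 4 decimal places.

Δθ = 0.261799 − 0.261799 = 0.000000
ω = Δθ/dt = 0.000000/2.5 = 0.0000
ω = 0 → v = (Δx·cos θ + Δy·sin θ)/dt = -2.0000

v = -2.0000, ω = 0.0000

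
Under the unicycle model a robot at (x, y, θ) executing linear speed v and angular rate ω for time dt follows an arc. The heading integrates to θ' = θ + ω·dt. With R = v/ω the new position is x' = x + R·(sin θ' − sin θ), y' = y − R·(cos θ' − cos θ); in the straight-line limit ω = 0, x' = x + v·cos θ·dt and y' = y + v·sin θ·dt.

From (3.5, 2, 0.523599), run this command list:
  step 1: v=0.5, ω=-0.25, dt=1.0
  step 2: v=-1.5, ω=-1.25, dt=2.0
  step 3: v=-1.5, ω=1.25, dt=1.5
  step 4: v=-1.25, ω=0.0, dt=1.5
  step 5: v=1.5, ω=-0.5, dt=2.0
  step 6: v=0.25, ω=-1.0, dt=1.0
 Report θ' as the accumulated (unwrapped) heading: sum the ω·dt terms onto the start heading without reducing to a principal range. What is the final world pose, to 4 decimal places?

(2.2146, 4.1900, -2.3514)

step 1: θ'=0.2736 (R=-2.0000) → pose (3.9596, 2.1936, 0.2736)
step 2: θ'=-2.2264 (R=1.2000) → pose (2.6842, 4.0805, -2.2264)
step 3: θ'=-0.3514 (R=-1.2000) → pose (2.1460, 5.9387, -0.3514)
step 4: θ'=-0.3514 (straight) → pose (0.3856, 6.5841, -0.3514)
step 5: θ'=-1.3514 (R=-3.0000) → pose (2.2810, 4.4204, -1.3514)
step 6: θ'=-2.3514 (R=-0.2500) → pose (2.2146, 4.1900, -2.3514)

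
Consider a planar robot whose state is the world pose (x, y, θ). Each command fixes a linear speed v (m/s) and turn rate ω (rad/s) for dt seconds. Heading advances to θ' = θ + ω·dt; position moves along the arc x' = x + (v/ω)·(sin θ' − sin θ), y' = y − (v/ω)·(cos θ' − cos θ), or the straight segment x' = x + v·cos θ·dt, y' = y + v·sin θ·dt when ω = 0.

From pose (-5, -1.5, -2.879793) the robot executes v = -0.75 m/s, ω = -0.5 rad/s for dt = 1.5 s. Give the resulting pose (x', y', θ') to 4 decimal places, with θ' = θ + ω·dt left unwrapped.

(-3.9082, -1.6241, -3.6298)

θ' = -2.8798 + -0.5·1.5 = -3.6298
R = v/ω = -0.75/-0.5 = 1.5000
x' = -5 + 1.5000·(sin -3.6298 − sin -2.8798) = -3.9082
y' = -1.5 − 1.5000·(cos -3.6298 − cos -2.8798) = -1.6241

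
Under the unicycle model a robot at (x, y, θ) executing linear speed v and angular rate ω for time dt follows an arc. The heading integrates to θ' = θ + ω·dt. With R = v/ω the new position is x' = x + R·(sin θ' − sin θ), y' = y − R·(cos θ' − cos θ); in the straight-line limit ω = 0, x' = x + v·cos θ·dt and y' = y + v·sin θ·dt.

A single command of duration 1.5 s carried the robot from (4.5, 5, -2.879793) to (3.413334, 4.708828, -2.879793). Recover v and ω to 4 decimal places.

v = 0.7500, ω = 0.0000

Δθ = -2.879793 − -2.879793 = 0.000000
ω = Δθ/dt = 0.000000/1.5 = 0.0000
ω = 0 → v = (Δx·cos θ + Δy·sin θ)/dt = 0.7500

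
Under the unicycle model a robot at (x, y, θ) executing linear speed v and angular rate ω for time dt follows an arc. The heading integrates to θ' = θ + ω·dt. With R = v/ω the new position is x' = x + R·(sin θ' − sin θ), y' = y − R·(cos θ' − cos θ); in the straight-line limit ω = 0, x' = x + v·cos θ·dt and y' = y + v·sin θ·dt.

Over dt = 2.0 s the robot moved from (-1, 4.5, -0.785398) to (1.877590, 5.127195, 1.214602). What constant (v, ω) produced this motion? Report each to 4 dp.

v = 1.7500, ω = 1.0000

Δθ = 1.214602 − -0.785398 = 2.000000
ω = Δθ/dt = 2.000000/2.0 = 1.0000
R = Δx/(sin θ' − sin θ) = 1.7500
v = R·ω = 1.7500·1.0000 = 1.7500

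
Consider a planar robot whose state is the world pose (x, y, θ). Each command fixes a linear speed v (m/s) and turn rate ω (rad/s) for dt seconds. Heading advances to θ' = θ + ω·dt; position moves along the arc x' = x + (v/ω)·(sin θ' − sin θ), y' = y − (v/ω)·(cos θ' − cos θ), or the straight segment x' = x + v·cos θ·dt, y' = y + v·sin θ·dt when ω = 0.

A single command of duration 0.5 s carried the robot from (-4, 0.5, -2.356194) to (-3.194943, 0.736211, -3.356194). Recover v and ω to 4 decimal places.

v = -1.7500, ω = -2.0000

Δθ = -3.356194 − -2.356194 = -1.000000
ω = Δθ/dt = -1.000000/0.5 = -2.0000
R = Δx/(sin θ' − sin θ) = 0.8750
v = R·ω = 0.8750·-2.0000 = -1.7500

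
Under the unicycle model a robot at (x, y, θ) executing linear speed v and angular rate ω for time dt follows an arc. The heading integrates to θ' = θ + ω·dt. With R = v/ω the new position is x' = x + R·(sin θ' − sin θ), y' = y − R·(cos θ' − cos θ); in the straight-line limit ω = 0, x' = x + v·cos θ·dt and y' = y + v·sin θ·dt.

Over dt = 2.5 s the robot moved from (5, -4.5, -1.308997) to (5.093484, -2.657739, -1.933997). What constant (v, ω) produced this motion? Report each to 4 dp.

Δθ = -1.933997 − -1.308997 = -0.625000
ω = Δθ/dt = -0.625000/2.5 = -0.2500
R = −Δy/(cos θ' − cos θ) = 3.0000
v = R·ω = 3.0000·-0.2500 = -0.7500

v = -0.7500, ω = -0.2500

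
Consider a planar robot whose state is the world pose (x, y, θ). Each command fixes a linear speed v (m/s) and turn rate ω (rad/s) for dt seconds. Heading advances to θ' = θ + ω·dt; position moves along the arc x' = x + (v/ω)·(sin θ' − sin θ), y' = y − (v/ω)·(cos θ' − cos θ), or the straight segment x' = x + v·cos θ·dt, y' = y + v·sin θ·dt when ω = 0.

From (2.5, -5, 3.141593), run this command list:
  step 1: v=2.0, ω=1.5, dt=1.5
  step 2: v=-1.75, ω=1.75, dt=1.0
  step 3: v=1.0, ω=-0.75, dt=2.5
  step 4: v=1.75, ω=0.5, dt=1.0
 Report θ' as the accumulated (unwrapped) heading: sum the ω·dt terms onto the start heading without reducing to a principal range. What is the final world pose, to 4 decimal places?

(3.3179, -8.5166, 5.7666)

step 1: θ'=5.3916 (R=1.3333) → pose (1.4626, -7.1709, 5.3916)
step 2: θ'=7.1416 (R=-1.0000) → pose (-0.0723, -7.1454, 7.1416)
step 3: θ'=5.2666 (R=-1.3333) → pose (2.0705, -7.3153, 5.2666)
step 4: θ'=5.7666 (R=3.5000) → pose (3.3179, -8.5166, 5.7666)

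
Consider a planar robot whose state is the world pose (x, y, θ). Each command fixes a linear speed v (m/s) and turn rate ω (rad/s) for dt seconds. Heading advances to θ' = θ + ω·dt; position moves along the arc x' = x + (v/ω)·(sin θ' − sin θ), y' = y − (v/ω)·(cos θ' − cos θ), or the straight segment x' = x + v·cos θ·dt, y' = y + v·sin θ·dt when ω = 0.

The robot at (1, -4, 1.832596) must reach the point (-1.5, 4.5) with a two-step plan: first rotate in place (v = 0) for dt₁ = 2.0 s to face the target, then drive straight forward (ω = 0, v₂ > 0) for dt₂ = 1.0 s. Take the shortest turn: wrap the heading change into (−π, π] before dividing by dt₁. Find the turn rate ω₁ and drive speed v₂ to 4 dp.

heading to target = atan2(4.5−-4, -1.5−1) = 1.8568
Δθ = wrap(1.8568 − 1.8326) = 0.0243; ω₁ = Δθ/dt₁ = 0.0121
distance = √((-1.5−1)² + (4.5−-4)²) = 8.8600; v₂ = distance/dt₂ = 8.8600

ω₁ = 0.0121, v₂ = 8.8600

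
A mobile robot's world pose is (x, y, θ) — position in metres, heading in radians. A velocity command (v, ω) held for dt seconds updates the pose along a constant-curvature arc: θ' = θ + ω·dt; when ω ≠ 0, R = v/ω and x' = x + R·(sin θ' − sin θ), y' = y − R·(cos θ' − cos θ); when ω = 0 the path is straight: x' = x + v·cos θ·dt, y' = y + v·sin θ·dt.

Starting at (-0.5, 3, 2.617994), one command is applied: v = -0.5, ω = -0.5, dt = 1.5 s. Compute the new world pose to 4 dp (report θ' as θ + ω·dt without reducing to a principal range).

(-0.0438, 2.4268, 1.8680)

θ' = 2.6180 + -0.5·1.5 = 1.8680
R = v/ω = -0.5/-0.5 = 1.0000
x' = -0.5 + 1.0000·(sin 1.8680 − sin 2.6180) = -0.0438
y' = 3 − 1.0000·(cos 1.8680 − cos 2.6180) = 2.4268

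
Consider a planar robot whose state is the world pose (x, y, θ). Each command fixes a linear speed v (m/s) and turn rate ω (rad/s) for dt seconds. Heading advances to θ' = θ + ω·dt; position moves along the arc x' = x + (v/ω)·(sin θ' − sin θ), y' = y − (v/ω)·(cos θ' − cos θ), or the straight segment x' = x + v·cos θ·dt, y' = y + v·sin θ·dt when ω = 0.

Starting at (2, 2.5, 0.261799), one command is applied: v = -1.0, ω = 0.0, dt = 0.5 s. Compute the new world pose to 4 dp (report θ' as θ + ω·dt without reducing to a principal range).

(1.5170, 2.3706, 0.2618)

θ' = 0.2618 + 0.0·0.5 = 0.2618
ω = 0 → straight: x' = 2 + -1.0·cos(0.2618)·0.5 = 1.5170
y' = 2.5 + -1.0·sin(0.2618)·0.5 = 2.3706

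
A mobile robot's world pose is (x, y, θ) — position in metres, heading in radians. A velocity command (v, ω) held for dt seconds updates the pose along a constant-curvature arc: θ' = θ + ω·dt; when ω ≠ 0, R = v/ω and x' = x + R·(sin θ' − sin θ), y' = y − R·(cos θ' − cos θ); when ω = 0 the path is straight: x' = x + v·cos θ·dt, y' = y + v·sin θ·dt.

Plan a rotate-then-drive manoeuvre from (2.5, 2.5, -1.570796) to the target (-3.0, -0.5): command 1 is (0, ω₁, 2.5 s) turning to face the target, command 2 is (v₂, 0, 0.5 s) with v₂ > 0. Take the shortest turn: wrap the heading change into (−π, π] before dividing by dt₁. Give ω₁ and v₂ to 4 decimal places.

ω₁ = -0.4286, v₂ = 12.5300

heading to target = atan2(-0.5−2.5, -3−2.5) = -2.6422
Δθ = wrap(-2.6422 − -1.5708) = -1.0714; ω₁ = Δθ/dt₁ = -0.4286
distance = √((-3−2.5)² + (-0.5−2.5)²) = 6.2650; v₂ = distance/dt₂ = 12.5300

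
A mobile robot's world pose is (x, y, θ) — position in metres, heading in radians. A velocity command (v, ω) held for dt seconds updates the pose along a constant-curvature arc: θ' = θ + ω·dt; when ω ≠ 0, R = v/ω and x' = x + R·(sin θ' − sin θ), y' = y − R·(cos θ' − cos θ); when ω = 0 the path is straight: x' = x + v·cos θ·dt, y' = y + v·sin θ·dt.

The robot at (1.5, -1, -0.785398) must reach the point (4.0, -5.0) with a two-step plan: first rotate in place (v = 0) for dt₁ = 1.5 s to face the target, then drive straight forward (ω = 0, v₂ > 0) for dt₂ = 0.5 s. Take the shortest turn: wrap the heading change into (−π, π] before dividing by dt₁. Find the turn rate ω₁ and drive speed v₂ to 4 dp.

heading to target = atan2(-5−-1, 4−1.5) = -1.0122
Δθ = wrap(-1.0122 − -0.7854) = -0.2268; ω₁ = Δθ/dt₁ = -0.1512
distance = √((4−1.5)² + (-5−-1)²) = 4.7170; v₂ = distance/dt₂ = 9.4340

ω₁ = -0.1512, v₂ = 9.4340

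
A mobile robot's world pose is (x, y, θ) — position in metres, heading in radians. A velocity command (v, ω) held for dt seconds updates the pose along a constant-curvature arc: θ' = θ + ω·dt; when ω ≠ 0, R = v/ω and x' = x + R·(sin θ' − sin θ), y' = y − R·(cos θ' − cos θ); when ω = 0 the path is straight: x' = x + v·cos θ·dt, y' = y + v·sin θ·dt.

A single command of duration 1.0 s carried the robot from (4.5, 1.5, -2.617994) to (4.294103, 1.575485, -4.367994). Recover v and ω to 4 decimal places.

Δθ = -4.367994 − -2.617994 = -1.750000
ω = Δθ/dt = -1.750000/1.0 = -1.7500
R = Δx/(sin θ' − sin θ) = -0.1429
v = R·ω = -0.1429·-1.7500 = 0.2500

v = 0.2500, ω = -1.7500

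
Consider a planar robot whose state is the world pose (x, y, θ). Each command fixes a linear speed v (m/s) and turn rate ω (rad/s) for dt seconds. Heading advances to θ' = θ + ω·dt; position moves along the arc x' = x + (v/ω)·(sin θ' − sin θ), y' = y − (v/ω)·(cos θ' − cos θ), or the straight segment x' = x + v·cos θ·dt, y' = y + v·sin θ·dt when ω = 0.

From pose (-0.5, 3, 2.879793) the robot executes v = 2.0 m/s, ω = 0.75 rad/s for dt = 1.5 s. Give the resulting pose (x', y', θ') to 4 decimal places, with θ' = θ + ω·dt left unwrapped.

θ' = 2.8798 + 0.75·1.5 = 4.0048
R = v/ω = 2.0/0.75 = 2.6667
x' = -0.5 + 2.6667·(sin 4.0048 − sin 2.8798) = -3.2167
y' = 3 − 2.6667·(cos 4.0048 − cos 2.8798) = 2.1576

(-3.2167, 2.1576, 4.0048)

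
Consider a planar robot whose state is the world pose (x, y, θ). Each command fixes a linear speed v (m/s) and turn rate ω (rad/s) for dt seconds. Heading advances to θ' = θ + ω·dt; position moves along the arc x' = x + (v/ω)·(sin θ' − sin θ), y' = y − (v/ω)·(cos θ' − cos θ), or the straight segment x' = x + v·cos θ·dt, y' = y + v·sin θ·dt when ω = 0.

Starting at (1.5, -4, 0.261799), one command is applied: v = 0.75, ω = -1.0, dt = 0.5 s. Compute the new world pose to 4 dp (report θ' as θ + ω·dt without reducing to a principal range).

θ' = 0.2618 + -1.0·0.5 = -0.2382
R = v/ω = 0.75/-1.0 = -0.7500
x' = 1.5 + -0.7500·(sin -0.2382 − sin 0.2618) = 1.8711
y' = -4 − -0.7500·(cos -0.2382 − cos 0.2618) = -3.9956

(1.8711, -3.9956, -0.2382)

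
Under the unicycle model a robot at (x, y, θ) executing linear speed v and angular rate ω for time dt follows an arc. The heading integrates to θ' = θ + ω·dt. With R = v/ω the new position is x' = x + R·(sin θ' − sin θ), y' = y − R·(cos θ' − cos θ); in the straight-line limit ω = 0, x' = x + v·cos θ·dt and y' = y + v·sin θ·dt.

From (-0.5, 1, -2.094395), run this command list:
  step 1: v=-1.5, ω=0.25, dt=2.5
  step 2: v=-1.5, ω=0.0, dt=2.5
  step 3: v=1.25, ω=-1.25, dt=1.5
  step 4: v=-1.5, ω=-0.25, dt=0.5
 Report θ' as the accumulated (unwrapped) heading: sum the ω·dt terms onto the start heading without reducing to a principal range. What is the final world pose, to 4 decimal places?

(-0.5796, 7.0608, -3.4694)

step 1: θ'=-1.4694 (R=-6.0000) → pose (0.2730, 4.6074, -1.4694)
step 2: θ'=-1.4694 (straight) → pose (-0.1066, 8.3381, -1.4694)
step 3: θ'=-3.3444 (R=-1.0000) → pose (-1.3029, 7.2574, -3.3444)
step 4: θ'=-3.4694 (R=6.0000) → pose (-0.5796, 7.0608, -3.4694)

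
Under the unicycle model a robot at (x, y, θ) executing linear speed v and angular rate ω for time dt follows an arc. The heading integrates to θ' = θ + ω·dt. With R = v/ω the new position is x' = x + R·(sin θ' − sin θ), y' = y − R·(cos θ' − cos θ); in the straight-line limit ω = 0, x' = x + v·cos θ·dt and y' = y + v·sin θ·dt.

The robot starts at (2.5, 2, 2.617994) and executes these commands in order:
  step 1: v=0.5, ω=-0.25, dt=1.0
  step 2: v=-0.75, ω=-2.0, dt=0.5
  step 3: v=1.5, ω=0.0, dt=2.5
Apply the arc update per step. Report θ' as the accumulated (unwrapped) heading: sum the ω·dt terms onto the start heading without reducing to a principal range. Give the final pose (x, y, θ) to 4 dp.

step 1: θ'=2.3680 (R=-2.0000) → pose (2.1026, 2.3012, 2.3680)
step 2: θ'=1.3680 (R=0.3750) → pose (2.2079, 1.9574, 1.3680)
step 3: θ'=1.3680 (straight) → pose (2.9632, 5.6306, 1.3680)

(2.9632, 5.6306, 1.3680)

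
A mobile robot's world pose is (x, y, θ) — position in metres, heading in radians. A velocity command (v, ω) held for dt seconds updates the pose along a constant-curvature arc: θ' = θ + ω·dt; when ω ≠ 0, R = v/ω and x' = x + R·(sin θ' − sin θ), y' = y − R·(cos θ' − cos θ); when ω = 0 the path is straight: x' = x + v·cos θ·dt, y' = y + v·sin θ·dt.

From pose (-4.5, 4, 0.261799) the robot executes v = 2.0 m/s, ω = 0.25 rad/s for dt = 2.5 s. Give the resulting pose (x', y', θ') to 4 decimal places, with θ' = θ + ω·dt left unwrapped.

θ' = 0.2618 + 0.25·2.5 = 0.8868
R = v/ω = 2.0/0.25 = 8.0000
x' = -4.5 + 8.0000·(sin 0.8868 − sin 0.2618) = -0.3701
y' = 4 − 8.0000·(cos 0.8868 − cos 0.2618) = 6.6722

(-0.3701, 6.6722, 0.8868)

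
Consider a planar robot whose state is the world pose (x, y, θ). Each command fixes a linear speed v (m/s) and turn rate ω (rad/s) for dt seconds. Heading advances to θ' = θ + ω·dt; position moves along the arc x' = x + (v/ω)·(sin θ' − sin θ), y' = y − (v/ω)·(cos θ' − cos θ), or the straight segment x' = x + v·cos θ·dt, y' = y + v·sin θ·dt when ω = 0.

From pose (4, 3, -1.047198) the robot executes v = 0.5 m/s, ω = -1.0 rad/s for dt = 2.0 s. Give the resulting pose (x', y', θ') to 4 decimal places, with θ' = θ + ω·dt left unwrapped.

θ' = -1.0472 + -1.0·2.0 = -3.0472
R = v/ω = 0.5/-1.0 = -0.5000
x' = 4 + -0.5000·(sin -3.0472 − sin -1.0472) = 3.6141
y' = 3 − -0.5000·(cos -3.0472 − cos -1.0472) = 2.2522

(3.6141, 2.2522, -3.0472)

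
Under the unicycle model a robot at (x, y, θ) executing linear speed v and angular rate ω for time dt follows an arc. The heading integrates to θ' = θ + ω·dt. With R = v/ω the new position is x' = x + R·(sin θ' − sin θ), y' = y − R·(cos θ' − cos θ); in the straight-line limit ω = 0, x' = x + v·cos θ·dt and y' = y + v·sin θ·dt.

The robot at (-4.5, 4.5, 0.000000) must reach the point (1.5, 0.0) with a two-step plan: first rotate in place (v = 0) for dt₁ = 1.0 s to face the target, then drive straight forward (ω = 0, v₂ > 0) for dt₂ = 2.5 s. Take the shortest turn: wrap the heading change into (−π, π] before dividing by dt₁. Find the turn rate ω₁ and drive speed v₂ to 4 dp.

ω₁ = -0.6435, v₂ = 3.0000

heading to target = atan2(0−4.5, 1.5−-4.5) = -0.6435
Δθ = wrap(-0.6435 − 0.0000) = -0.6435; ω₁ = Δθ/dt₁ = -0.6435
distance = √((1.5−-4.5)² + (0−4.5)²) = 7.5000; v₂ = distance/dt₂ = 3.0000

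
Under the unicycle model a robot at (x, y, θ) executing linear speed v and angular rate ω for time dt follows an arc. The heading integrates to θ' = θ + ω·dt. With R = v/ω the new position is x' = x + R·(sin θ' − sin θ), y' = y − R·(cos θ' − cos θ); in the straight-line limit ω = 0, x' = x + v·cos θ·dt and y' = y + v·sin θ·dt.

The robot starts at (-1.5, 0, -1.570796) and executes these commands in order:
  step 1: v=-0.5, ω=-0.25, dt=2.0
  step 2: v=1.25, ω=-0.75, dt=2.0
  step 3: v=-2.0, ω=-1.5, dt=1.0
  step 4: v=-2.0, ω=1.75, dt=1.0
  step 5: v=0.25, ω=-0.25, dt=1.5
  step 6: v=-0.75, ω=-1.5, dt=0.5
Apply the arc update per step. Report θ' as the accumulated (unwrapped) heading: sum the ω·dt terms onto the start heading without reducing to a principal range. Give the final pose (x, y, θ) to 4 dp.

step 1: θ'=-2.0708 (R=2.0000) → pose (-1.2552, 0.9589, -2.0708)
step 2: θ'=-3.5708 (R=-1.6667) → pose (-3.4114, 0.2424, -3.5708)
step 3: θ'=-5.0708 (R=1.3333) → pose (-2.7176, -1.4377, -5.0708)
step 4: θ'=-3.3208 (R=-1.1429) → pose (-1.8511, -2.9632, -3.3208)
step 5: θ'=-3.6958 (R=-1.0000) → pose (-2.1991, -2.8295, -3.6958)
step 6: θ'=-4.4458 (R=0.5000) → pose (-1.9799, -3.1229, -4.4458)

(-1.9799, -3.1229, -4.4458)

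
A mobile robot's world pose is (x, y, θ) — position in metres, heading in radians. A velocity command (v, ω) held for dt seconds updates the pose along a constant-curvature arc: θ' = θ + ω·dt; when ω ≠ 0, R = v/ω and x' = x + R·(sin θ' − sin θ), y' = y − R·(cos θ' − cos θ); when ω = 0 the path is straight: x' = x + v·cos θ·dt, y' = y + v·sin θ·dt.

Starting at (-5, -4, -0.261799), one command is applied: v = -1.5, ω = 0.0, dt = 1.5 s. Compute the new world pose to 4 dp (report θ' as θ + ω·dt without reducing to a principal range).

(-7.1733, -3.4177, -0.2618)

θ' = -0.2618 + 0.0·1.5 = -0.2618
ω = 0 → straight: x' = -5 + -1.5·cos(-0.2618)·1.5 = -7.1733
y' = -4 + -1.5·sin(-0.2618)·1.5 = -3.4177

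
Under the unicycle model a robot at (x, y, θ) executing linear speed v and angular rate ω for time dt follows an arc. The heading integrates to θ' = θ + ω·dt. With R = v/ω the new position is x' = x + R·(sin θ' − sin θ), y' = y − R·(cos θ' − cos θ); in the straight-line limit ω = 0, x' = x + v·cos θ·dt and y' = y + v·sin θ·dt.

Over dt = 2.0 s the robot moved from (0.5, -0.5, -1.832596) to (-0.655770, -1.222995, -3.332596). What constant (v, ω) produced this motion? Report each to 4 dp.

Δθ = -3.332596 − -1.832596 = -1.500000
ω = Δθ/dt = -1.500000/2.0 = -0.7500
R = Δx/(sin θ' − sin θ) = -1.0000
v = R·ω = -1.0000·-0.7500 = 0.7500

v = 0.7500, ω = -0.7500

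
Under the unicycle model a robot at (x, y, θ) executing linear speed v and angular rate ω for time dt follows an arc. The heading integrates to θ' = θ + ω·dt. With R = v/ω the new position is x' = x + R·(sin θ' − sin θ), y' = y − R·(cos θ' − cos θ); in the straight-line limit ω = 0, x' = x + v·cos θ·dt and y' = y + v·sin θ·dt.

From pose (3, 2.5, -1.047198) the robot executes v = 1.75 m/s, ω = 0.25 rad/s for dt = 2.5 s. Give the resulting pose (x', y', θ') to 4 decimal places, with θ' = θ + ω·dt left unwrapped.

θ' = -1.0472 + 0.25·2.5 = -0.4222
R = v/ω = 1.75/0.25 = 7.0000
x' = 3 + 7.0000·(sin -0.4222 − sin -1.0472) = 6.1938
y' = 2.5 − 7.0000·(cos -0.4222 − cos -1.0472) = -0.3853

(6.1938, -0.3853, -0.4222)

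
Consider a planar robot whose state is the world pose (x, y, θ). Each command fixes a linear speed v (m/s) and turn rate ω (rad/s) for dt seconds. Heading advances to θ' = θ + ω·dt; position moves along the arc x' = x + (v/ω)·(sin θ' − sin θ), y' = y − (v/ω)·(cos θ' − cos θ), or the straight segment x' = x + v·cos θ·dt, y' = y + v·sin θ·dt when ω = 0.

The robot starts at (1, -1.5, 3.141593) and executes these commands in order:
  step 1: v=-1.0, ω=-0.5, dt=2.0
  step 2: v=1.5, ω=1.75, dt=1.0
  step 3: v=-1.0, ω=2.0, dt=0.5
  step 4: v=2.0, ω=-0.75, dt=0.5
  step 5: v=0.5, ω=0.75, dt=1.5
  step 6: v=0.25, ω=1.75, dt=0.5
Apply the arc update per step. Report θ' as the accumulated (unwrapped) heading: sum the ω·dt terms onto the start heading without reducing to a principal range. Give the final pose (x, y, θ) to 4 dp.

(1.8938, -3.4828, 6.5166)

step 1: θ'=2.1416 (R=2.0000) → pose (2.6829, -2.4194, 2.1416)
step 2: θ'=3.8916 (R=0.8571) → pose (1.3774, -2.2553, 3.8916)
step 3: θ'=4.8916 (R=-0.5000) → pose (1.5286, -1.8004, 4.8916)
step 4: θ'=4.5166 (R=-2.6667) → pose (1.5203, -2.7945, 4.5166)
step 5: θ'=5.6416 (R=0.6667) → pose (1.7753, -3.4583, 5.6416)
step 6: θ'=6.5166 (R=0.1429) → pose (1.8938, -3.4828, 6.5166)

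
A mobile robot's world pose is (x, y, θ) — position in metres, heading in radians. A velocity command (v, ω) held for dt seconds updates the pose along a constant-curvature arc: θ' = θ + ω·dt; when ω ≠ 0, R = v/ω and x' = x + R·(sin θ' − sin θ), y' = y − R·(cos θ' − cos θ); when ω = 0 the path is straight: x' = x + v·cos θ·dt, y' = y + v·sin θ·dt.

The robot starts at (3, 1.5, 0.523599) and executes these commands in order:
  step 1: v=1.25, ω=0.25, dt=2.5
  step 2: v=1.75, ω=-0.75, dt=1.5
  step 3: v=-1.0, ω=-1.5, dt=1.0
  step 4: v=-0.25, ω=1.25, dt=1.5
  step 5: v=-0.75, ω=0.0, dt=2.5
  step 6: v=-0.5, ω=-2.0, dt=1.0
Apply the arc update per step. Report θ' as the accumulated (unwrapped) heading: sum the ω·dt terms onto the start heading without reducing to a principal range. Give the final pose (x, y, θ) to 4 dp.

step 1: θ'=1.1486 (R=5.0000) → pose (5.0610, 3.7813, 1.1486)
step 2: θ'=0.0236 (R=-2.3333) → pose (7.1343, 5.1579, 0.0236)
step 3: θ'=-1.4764 (R=0.6667) → pose (6.4549, 5.7615, -1.4764)
step 4: θ'=0.3986 (R=-0.2000) → pose (6.1782, 5.9270, 0.3986)
step 5: θ'=0.3986 (straight) → pose (4.4502, 5.1992, 0.3986)
step 6: θ'=-1.6014 (R=0.2500) → pose (4.1032, 5.4373, -1.6014)

(4.1032, 5.4373, -1.6014)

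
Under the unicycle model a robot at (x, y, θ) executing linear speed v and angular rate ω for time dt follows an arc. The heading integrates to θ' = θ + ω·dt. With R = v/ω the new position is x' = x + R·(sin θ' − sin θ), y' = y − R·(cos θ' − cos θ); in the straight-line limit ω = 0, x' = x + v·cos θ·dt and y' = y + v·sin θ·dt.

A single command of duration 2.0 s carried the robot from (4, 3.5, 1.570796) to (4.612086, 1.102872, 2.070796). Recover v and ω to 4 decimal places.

Δθ = 2.070796 − 1.570796 = 0.500000
ω = Δθ/dt = 0.500000/2.0 = 0.2500
R = −Δy/(cos θ' − cos θ) = -5.0000
v = R·ω = -5.0000·0.2500 = -1.2500

v = -1.2500, ω = 0.2500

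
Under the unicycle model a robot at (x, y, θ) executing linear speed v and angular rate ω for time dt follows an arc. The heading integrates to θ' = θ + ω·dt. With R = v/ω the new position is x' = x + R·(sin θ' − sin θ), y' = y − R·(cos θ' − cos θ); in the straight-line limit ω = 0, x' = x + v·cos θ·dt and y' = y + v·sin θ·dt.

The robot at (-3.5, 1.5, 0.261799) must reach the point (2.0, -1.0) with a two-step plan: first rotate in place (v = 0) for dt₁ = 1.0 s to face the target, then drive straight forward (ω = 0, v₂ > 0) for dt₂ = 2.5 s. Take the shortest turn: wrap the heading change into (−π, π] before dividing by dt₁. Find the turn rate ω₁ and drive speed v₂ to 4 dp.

heading to target = atan2(-1−1.5, 2−-3.5) = -0.4266
Δθ = wrap(-0.4266 − 0.2618) = -0.6884; ω₁ = Δθ/dt₁ = -0.6884
distance = √((2−-3.5)² + (-1−1.5)²) = 6.0415; v₂ = distance/dt₂ = 2.4166

ω₁ = -0.6884, v₂ = 2.4166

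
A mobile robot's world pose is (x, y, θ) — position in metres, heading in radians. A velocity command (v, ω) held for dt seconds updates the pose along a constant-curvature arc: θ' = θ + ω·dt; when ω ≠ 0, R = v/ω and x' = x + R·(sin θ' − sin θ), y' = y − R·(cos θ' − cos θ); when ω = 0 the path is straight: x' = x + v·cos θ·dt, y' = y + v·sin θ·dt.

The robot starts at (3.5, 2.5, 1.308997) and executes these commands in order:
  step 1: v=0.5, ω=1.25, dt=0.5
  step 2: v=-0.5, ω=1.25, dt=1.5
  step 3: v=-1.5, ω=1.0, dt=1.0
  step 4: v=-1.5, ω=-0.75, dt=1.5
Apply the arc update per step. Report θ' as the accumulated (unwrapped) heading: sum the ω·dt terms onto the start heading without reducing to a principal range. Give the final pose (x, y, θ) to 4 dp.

(5.6319, 5.8023, 3.6840)

step 1: θ'=1.9340 (R=0.4000) → pose (3.4875, 2.7456, 1.9340)
step 2: θ'=3.8090 (R=-0.4000) → pose (4.1090, 2.5736, 3.8090)
step 3: θ'=4.8090 (R=-1.5000) → pose (4.6736, 3.8964, 4.8090)
step 4: θ'=3.6840 (R=2.0000) → pose (5.6319, 5.8023, 3.6840)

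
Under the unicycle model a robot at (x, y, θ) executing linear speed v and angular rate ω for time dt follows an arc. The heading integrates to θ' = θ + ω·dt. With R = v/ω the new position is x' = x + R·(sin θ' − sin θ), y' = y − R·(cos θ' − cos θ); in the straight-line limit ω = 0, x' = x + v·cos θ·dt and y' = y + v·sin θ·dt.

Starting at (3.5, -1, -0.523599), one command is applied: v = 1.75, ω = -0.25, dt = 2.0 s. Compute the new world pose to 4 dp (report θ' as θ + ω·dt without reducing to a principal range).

θ' = -0.5236 + -0.25·2.0 = -1.0236
R = v/ω = 1.75/-0.25 = -7.0000
x' = 3.5 + -7.0000·(sin -1.0236 − sin -0.5236) = 5.9779
y' = -1 − -7.0000·(cos -1.0236 − cos -0.5236) = -3.4201

(5.9779, -3.4201, -1.0236)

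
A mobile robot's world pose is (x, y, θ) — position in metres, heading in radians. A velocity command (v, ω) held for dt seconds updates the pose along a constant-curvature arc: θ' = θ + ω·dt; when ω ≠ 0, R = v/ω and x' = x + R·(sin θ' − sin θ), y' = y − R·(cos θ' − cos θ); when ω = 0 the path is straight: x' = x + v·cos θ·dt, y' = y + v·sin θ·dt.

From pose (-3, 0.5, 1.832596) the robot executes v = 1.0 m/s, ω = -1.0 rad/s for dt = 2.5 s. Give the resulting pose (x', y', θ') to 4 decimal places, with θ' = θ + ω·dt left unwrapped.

θ' = 1.8326 + -1.0·2.5 = -0.6674
R = v/ω = 1.0/-1.0 = -1.0000
x' = -3 + -1.0000·(sin -0.6674 − sin 1.8326) = -1.4151
y' = 0.5 − -1.0000·(cos -0.6674 − cos 1.8326) = 1.5443

(-1.4151, 1.5443, -0.6674)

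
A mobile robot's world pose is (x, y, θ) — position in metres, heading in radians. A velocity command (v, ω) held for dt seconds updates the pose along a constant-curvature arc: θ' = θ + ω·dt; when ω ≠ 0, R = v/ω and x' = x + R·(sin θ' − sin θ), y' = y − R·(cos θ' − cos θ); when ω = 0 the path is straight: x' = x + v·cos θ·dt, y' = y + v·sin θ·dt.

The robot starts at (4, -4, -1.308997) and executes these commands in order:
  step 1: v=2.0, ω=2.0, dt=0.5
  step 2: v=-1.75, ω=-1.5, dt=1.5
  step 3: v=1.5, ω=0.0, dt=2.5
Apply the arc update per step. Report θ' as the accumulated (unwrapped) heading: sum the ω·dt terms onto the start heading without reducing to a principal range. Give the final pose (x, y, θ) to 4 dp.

(1.2433, -4.6714, -2.5590)

step 1: θ'=-0.3090 (R=1.0000) → pose (4.6618, -4.6938, -0.3090)
step 2: θ'=-2.5590 (R=1.1667) → pose (4.3747, -2.6082, -2.5590)
step 3: θ'=-2.5590 (straight) → pose (1.2433, -4.6714, -2.5590)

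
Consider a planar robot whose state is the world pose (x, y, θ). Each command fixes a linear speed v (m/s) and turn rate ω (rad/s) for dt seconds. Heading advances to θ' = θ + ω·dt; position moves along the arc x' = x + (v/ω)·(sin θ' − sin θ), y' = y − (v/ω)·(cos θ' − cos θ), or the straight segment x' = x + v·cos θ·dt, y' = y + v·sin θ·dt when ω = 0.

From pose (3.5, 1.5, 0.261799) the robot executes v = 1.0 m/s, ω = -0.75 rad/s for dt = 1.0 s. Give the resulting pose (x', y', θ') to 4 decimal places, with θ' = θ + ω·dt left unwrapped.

θ' = 0.2618 + -0.75·1.0 = -0.4882
R = v/ω = 1.0/-0.75 = -1.3333
x' = 3.5 + -1.3333·(sin -0.4882 − sin 0.2618) = 4.4705
y' = 1.5 − -1.3333·(cos -0.4882 − cos 0.2618) = 1.3897

(4.4705, 1.3897, -0.4882)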